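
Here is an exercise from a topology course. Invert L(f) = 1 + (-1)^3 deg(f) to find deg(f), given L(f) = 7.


L(f) = 1 + (-1)^3 deg(f) on S^3.
7 = 1 + (-1)^3 * deg(f)
(-1)^3 * deg(f) = 6
deg(f) = -6

-6


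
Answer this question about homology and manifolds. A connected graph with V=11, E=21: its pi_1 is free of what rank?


For a connected graph: rank(pi_1) = b_1 = E - V + 1 = 1 - chi.
chi = V - E = 11 - 21 = -10.
rank = 1 - (-10) = 21 - 11 + 1 = 11

11


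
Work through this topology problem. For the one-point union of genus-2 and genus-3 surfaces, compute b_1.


For a wedge: H_1(A v B) = H_1(A) + H_1(B).
b_1(Sigma_2) = 4, b_1(Sigma_3) = 6.
b_1 = 4 + 6 = 10

10


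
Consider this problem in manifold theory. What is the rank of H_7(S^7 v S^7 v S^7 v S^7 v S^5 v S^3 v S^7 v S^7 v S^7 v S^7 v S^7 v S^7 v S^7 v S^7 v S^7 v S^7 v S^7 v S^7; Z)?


For a wedge of spheres, H_k (k>0) is free on one generator per sphere of dimension k.
Spheres of dimension 7: count = 16.
b_7 = 16

16


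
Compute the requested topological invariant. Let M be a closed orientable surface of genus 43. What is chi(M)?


For a closed orientable surface of genus g: chi = 2 - 2g.
Here g = 43.
chi = 2 - 2*43 = 2 - 86 = -84

-84


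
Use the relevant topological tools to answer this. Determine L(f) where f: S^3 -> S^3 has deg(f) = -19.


On S^3: L(f) = tr(f_0*) + (-1)^3 tr(f_3*) = 1 + (-1)^3 * deg(f).
L(f) = 1 + (-1)^3 * -19 = 1 + 19 = 20

20


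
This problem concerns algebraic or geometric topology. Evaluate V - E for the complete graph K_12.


K_12: V = 12, E = C(12,2) = 66.
chi = V - E = 12 - 66 = -54

-54


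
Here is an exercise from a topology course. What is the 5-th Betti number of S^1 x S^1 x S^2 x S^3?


Each S^d has Poincare polynomial 1 + t^d.
The product S^1 x S^1 x S^2 x S^3 has Poincare polynomial prod(1+t^d_i).
Expanding: b_0=1, b_1=2, b_2=2, b_3=3, b_4=3, b_5=2, b_6=2, b_7=1.
b_5 = 2

2


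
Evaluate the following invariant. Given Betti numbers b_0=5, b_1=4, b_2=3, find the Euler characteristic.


chi = sum_k (-1)^k b_k.
= (5) + (-4) + (3)
= 4

4


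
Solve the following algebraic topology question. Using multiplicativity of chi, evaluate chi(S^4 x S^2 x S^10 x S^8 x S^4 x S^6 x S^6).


chi is multiplicative: chi(X x Y) = chi(X) chi(Y).
Each even-dim sphere has chi = 2. There are 7 factors.
chi = 2^7 = 128

128


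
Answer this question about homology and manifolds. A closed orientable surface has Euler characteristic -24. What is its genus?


chi = 2 - 2g for closed orientable surfaces.
-24 = 2 - 2g
2g = 2 - (-24) = 26
g = 13

13


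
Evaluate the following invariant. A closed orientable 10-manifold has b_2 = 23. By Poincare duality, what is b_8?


Poincare duality for closed orientable n-manifolds: b_k = b_{n-k}.
Here n = 10, so b_8 = b_2 = 23

23


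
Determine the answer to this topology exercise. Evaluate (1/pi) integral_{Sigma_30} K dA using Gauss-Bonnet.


Gauss-Bonnet: integral K dA = 2*pi*chi(M).
chi(Sigma_30) = 2 - 2*30 = -58.
(integral K dA)/pi = 2*chi = 2*(-58) = -116

-116


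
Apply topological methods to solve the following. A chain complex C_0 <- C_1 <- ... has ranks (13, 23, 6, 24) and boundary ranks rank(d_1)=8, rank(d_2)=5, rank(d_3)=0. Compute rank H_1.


rank H_k = rank(ker d_k) - rank(im d_{k+1}).
rank(ker d_1) = rank(C_1) - rank(d_1) = 23 - 8 = 15.
rank(im d_{1+1}) = 5.
rank H_1 = 15 - 5 = 10

10


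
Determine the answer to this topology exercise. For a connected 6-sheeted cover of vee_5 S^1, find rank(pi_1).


Nielsen-Schreier: an index-n subgroup of F_r is free of rank 1 + n(r-1).
Equivalently: chi(cover) = n*chi(base); chi(vee_r S^1) = 1 - 5 = -4.
chi(E) = 6*(-4) = -24; rank = 1 - chi(E) = 1 - (-24) = 25.
rank = 1 + 6*(5-1) = 1 + 24 = 25

25


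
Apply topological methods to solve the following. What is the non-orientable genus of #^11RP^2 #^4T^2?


Since a >= 1, the sum is non-orientable; each T^2 can be replaced by RP^2 # RP^2 (since T^2#RP^2 = 3RP^2).
Total crosscaps k = 11 + 2*4 = 19.
Check via chi: chi = 11*1 + 4*0 - (11+4-1)*2 = -17 = 2 - k = -17. Consistent.

19


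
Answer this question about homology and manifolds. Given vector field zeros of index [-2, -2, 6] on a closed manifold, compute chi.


Poincare-Hopf: chi(M) = sum of indices of zeros.
chi = (-2) + (-2) + (6) = 2

2


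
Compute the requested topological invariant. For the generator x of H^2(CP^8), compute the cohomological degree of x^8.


|x| = 2 in H^*(CP^n).
|x^8| = 8 * |x| = 8 * 2 = 16

16


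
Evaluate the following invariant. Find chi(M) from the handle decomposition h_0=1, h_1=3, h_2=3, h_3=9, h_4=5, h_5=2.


Handles of index k contribute (-1)^k to chi (same as CW cells).
chi = (1) + (-3) + (3) + (-9) + (5) + (-2) = -5

-5


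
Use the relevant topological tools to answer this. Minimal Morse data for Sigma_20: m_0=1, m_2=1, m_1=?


A perfect Morse function has m_k = b_k.
For Sigma_20: b_0=1, b_1=2g=40, b_2=1.
Saddles m_1 = 2g = 40

40


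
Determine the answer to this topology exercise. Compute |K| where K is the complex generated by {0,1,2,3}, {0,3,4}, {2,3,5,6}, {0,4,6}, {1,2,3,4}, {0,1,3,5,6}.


Each maximal simplex on m vertices has 2^m - 1 nonempty faces.
Take the union (dedupe shared faces).
Total distinct faces = 57

57


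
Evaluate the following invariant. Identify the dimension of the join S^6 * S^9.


Join of spheres: S^m * S^n = S^{m+n+1}.
dim = 6 + 9 + 1 = 16

16


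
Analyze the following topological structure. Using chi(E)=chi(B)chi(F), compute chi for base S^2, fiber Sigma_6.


chi(S^2) = 2 (n even), chi(Sigma_6) = 2 - 2*6 = -10.
chi(E) = 2 * (-10) = -20

-20


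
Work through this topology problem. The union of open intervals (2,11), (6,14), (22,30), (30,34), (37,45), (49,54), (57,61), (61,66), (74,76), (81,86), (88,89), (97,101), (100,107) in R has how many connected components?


Sort and merge overlapping open intervals.
Merged: (2,14), (22,30), (30,34), (37,45), (49,54), (57,61), (61,66), (74,76), (81,86), (88,89), (97,107).
Number of components = 11

11


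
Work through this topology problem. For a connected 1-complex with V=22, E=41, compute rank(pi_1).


For a connected graph: rank(pi_1) = b_1 = E - V + 1 = 1 - chi.
chi = V - E = 22 - 41 = -19.
rank = 1 - (-19) = 41 - 22 + 1 = 20

20


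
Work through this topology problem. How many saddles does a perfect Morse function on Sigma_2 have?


A perfect Morse function has m_k = b_k.
For Sigma_2: b_0=1, b_1=2g=4, b_2=1.
Saddles m_1 = 2g = 4

4


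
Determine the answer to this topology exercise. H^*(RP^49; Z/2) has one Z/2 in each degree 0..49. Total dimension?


H^k(RP^49; Z/2) = Z/2 for each 0 <= k <= 49.
Total dimension = 49 + 1 = 50

50


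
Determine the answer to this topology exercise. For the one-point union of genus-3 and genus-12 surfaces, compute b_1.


For a wedge: H_1(A v B) = H_1(A) + H_1(B).
b_1(Sigma_3) = 6, b_1(Sigma_12) = 24.
b_1 = 6 + 24 = 30

30


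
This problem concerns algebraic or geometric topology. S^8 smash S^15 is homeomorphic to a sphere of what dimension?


S^m ^ S^n = S^{m+n}.
k = 8 + 15 = 23

23


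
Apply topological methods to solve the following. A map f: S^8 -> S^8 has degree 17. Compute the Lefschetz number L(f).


On S^8: L(f) = tr(f_0*) + (-1)^8 tr(f_8*) = 1 + (-1)^8 * deg(f).
L(f) = 1 + (-1)^8 * 17 = 1 + 17 = 18

18


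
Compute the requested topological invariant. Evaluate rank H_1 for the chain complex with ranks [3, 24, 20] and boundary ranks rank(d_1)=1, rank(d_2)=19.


rank H_k = rank(ker d_k) - rank(im d_{k+1}).
rank(ker d_1) = rank(C_1) - rank(d_1) = 24 - 1 = 23.
rank(im d_{1+1}) = 19.
rank H_1 = 23 - 19 = 4

4


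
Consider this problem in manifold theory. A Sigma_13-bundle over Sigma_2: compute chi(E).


For a fiber bundle F -> E -> B (with CW structure): chi(E) = chi(B) * chi(F).
chi(Sigma_2) = -2, chi(Sigma_13) = -24.
chi(E) = (-2) * (-24) = 48

48


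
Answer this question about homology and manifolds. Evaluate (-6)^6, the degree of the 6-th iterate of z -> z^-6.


deg(f) = -6. Degree is multiplicative: deg(f^6) = (deg f)^6.
deg(f^6) = (-6)^6 = 46656

46656


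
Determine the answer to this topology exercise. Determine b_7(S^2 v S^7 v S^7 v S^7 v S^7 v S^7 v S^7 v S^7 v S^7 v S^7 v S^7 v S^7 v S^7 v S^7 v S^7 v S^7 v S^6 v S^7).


For a wedge of spheres, H_k (k>0) is free on one generator per sphere of dimension k.
Spheres of dimension 7: count = 16.
b_7 = 16

16


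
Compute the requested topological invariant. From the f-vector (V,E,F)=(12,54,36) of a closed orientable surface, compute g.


chi = V - E + F = 12 - 54 + 36 = -6
For orientable closed surface: chi = 2 - 2g, so g = (2 - chi)/2.
g = (2 - (-6)) / 2 = 8 / 2 = 4

4


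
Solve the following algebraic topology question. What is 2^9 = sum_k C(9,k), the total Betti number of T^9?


b_k(T^9) = C(9,k), so the sum over k is sum_k C(9,k) = 2^9.
Total = 2^9 = 512

512


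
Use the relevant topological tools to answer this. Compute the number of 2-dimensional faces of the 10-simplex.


Delta^10 has 10+1 vertices. A 2-face is a choice of 2+1 vertices.
f_2 = C(10+1, 2+1) = C(11,3) = 165

165


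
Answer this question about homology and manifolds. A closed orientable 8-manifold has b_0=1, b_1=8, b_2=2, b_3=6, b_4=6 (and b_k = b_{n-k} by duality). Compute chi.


By Poincare duality b_k = b_{8-k}, so full Betti numbers: b_0=1, b_1=8, b_2=2, b_3=6, b_4=6, b_5=6, b_6=2, b_7=8, b_8=1.
chi = sum (-1)^k b_k = -16

-16


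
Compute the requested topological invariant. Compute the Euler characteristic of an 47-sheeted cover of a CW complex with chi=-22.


For a finite covering: chi(E) = (number of sheets) * chi(B).
chi(E) = 47 * (-22) = -1034

-1034


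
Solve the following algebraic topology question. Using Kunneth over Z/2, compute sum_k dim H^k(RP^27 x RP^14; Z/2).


dim H^*(RP^n; Z/2) = n+1 (one Z/2 in each degree 0..n).
Total Betti number is multiplicative.
Total = (27+1) * (14+1) = 28 * 15 = 420

420


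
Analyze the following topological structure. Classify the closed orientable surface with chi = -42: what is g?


chi = 2 - 2g for closed orientable surfaces.
-42 = 2 - 2g
2g = 2 - (-42) = 44
g = 22

22


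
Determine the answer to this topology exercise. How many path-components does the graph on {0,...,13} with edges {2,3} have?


Run DFS/union-find over 14 vertices.
V = 14, E = 1.
Number of components = 13

13


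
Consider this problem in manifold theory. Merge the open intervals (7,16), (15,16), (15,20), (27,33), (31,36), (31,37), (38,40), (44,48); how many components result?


Sort and merge overlapping open intervals.
Merged: (7,20), (27,37), (38,40), (44,48).
Number of components = 4

4


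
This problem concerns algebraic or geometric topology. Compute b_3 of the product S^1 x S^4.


Each S^d has Poincare polynomial 1 + t^d.
The product S^1 x S^4 has Poincare polynomial prod(1+t^d_i).
Expanding: b_0=1, b_1=1, b_4=1, b_5=1.
b_3 = 0

0


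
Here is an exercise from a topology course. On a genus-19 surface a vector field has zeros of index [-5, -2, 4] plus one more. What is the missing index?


Poincare-Hopf: sum of indices = chi(M).
chi(Sigma_19) = 2 - 2*19 = -36.
Sum of known indices = -3.
x = chi - (sum known) = -36 - (-3) = -33

-33


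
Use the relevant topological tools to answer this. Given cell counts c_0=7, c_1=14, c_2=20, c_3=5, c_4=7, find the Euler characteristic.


chi = sum_k (-1)^k c_k.
= (-1)^0*7 + (-1)^1*14 + (-1)^2*20 + (-1)^3*5 + (-1)^4*7
= (7) + (-14) + (20) + (-5) + (7)
= 15

15


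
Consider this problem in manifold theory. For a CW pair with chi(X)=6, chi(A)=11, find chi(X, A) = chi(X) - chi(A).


Relative Euler characteristic: chi(X, A) = chi(X) - chi(A).
= 6 - (11) = -5

-5


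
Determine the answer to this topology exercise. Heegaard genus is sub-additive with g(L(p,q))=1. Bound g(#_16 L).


Heegaard genus satisfies g(A#B) <= g(A) + g(B).
Each lens space has g = 1.
Upper bound: 16 * 1 = 16

16


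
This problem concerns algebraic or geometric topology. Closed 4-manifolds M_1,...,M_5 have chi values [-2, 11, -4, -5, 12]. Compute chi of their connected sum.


For n-manifolds: chi(A#B) = chi(A) + chi(B) - chi(S^4).
chi(S^4) = 1 + (-1)^4 = 2.
chi(#) = (sum chi_i) - (5-1)*chi(S^4) = 12 - 4*2 = 4

4


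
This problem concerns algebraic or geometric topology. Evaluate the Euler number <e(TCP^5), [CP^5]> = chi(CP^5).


For any closed oriented manifold, <e(TM),[M]> = chi(M).
chi(CP^5) = 5+1 = 6

6


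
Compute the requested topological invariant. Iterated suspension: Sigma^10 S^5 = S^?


Each suspension raises dimension by 1: Sigma S^n = S^{n+1}.
Sigma^10 S^5 = S^{5+10} = S^15

15


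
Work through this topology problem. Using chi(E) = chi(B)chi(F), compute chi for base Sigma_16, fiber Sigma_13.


For a fiber bundle F -> E -> B (with CW structure): chi(E) = chi(B) * chi(F).
chi(Sigma_16) = -30, chi(Sigma_13) = -24.
chi(E) = (-30) * (-24) = 720

720


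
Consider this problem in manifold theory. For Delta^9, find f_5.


Delta^9 has 9+1 vertices. A 5-face is a choice of 5+1 vertices.
f_5 = C(9+1, 5+1) = C(10,6) = 210

210


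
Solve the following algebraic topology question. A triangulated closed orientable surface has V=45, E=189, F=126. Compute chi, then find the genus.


chi = V - E + F = 45 - 189 + 126 = -18
For orientable closed surface: chi = 2 - 2g, so g = (2 - chi)/2.
g = (2 - (-18)) / 2 = 20 / 2 = 10

10


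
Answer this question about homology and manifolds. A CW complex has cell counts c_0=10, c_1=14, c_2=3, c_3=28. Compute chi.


chi = sum_k (-1)^k c_k.
= (-1)^0*10 + (-1)^1*14 + (-1)^2*3 + (-1)^3*28
= (10) + (-14) + (3) + (-28)
= -29

-29


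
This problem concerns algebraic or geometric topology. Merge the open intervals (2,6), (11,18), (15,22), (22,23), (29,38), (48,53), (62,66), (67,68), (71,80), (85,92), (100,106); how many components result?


Sort and merge overlapping open intervals.
Merged: (2,6), (11,22), (22,23), (29,38), (48,53), (62,66), (67,68), (71,80), (85,92), (100,106).
Number of components = 10

10


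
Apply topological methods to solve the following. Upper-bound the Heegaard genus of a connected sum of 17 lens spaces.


Heegaard genus satisfies g(A#B) <= g(A) + g(B).
Each lens space has g = 1.
Upper bound: 17 * 1 = 17

17


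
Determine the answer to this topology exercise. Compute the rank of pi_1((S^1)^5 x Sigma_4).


pi_1(A x B) = pi_1(A) x pi_1(B); rank of abelianization = b_1.
b_1(T^5) = 5, b_1(Sigma_4) = 2*4 = 8.
b_1(product) = 5 + 8 = 13

13


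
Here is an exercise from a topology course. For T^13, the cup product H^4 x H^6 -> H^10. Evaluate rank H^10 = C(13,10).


Cup product: H^p x H^q -> H^{p+q}; here p+q = 4+6 = 10.
rank H^k(T^n) = C(n,k).
C(13,10) = 286

286


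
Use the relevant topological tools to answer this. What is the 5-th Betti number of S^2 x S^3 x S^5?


Each S^d has Poincare polynomial 1 + t^d.
The product S^2 x S^3 x S^5 has Poincare polynomial prod(1+t^d_i).
Expanding: b_0=1, b_2=1, b_3=1, b_5=2, b_7=1, b_8=1, b_10=1.
b_5 = 2

2


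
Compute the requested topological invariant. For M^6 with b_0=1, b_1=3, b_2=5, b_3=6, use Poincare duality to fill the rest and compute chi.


By Poincare duality b_k = b_{6-k}, so full Betti numbers: b_0=1, b_1=3, b_2=5, b_3=6, b_4=5, b_5=3, b_6=1.
chi = sum (-1)^k b_k = 0

0


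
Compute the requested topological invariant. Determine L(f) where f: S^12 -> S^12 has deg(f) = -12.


On S^12: L(f) = tr(f_0*) + (-1)^12 tr(f_12*) = 1 + (-1)^12 * deg(f).
L(f) = 1 + (-1)^12 * -12 = 1 + -12 = -11

-11


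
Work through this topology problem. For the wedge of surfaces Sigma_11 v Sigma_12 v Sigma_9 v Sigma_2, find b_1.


For a wedge X v Y: reduced H_k(X v Y) = H_k(X) + H_k(Y).
Each Sigma_g contributes b_1 = 2g.
b_1 = 22 + 24 + 18 + 4 = 68

68


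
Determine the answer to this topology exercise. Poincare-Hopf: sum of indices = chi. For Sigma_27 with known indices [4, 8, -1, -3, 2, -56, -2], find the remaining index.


Poincare-Hopf: sum of indices = chi(M).
chi(Sigma_27) = 2 - 2*27 = -52.
Sum of known indices = -48.
x = chi - (sum known) = -52 - (-48) = -4

-4


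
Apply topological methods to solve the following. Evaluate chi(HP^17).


HP^17 has one cell in each dimension 0, 4, ..., 4*17 (17+1 cells, all even-dim).
chi = 17 + 1 = 18

18


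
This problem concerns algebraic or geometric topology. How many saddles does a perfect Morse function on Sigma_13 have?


A perfect Morse function has m_k = b_k.
For Sigma_13: b_0=1, b_1=2g=26, b_2=1.
Saddles m_1 = 2g = 26

26


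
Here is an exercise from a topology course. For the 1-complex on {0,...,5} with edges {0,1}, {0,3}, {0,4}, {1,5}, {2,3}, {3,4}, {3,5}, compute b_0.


Run DFS/union-find over 6 vertices.
V = 6, E = 7.
Number of components = 1

1


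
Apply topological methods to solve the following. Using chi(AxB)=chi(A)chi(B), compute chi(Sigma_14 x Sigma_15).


chi(Sigma_14) = 2 - 2*14 = -26
chi(Sigma_15) = 2 - 2*15 = -28
chi(product) = (-26) * (-28) = 728

728


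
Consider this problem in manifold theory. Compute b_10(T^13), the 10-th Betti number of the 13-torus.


By the Kunneth formula, b_k(T^n) = C(n,k).
b_10(T^13) = C(13,10).
C(13,10) = 13!/(10!*3!) = 286

286


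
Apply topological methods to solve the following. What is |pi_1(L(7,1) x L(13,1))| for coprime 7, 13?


pi_1(X x Y) = pi_1(X) x pi_1(Y).
pi_1(L(7,1)) = Z/7, pi_1(L(13,1)) = Z/13.
|Z/7 x Z/13| = 7 * 13 = 91

91


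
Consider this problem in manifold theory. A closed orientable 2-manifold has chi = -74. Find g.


chi = 2 - 2g for closed orientable surfaces.
-74 = 2 - 2g
2g = 2 - (-74) = 76
g = 38

38


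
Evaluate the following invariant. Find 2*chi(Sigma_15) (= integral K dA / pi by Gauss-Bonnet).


Gauss-Bonnet: integral K dA = 2*pi*chi(M).
chi(Sigma_15) = 2 - 2*15 = -28.
(integral K dA)/pi = 2*chi = 2*(-28) = -56

-56


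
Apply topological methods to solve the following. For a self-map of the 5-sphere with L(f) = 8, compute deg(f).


L(f) = 1 + (-1)^5 deg(f) on S^5.
8 = 1 + (-1)^5 * deg(f)
(-1)^5 * deg(f) = 7
deg(f) = -7

-7


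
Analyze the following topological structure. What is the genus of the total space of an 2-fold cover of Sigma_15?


For an n-sheeted cover: chi(E) = n * chi(B).
chi(Sigma_15) = 2 - 2*15 = -28.
chi(E) = 2 * (-28) = -56.
genus(E) = (2 - chi(E))/2 = (2 - (-56))/2 = 58/2 = 29

29


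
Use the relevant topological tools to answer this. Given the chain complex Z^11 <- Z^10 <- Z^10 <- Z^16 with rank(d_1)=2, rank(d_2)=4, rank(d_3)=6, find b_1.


rank H_k = rank(ker d_k) - rank(im d_{k+1}).
rank(ker d_1) = rank(C_1) - rank(d_1) = 10 - 2 = 8.
rank(im d_{1+1}) = 4.
rank H_1 = 8 - 4 = 4

4


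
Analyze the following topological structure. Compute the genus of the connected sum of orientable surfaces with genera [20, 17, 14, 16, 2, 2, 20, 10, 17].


Genus is additive under connected sum of orientable surfaces.
g = 20 + 17 + 14 + 16 + 2 + 2 + 20 + 10 + 17 = 118

118


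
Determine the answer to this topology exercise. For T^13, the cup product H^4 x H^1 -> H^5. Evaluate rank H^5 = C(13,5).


Cup product: H^p x H^q -> H^{p+q}; here p+q = 4+1 = 5.
rank H^k(T^n) = C(n,k).
C(13,5) = 1287

1287


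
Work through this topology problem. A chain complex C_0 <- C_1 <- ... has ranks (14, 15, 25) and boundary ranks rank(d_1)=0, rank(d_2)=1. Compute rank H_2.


rank H_k = rank(ker d_k) - rank(im d_{k+1}).
rank(ker d_2) = rank(C_2) - rank(d_2) = 25 - 1 = 24.
rank(im d_{2+1}) = 0.
rank H_2 = 24 - 0 = 24

24


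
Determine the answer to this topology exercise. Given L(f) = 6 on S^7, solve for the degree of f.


L(f) = 1 + (-1)^7 deg(f) on S^7.
6 = 1 + (-1)^7 * deg(f)
(-1)^7 * deg(f) = 5
deg(f) = -5

-5


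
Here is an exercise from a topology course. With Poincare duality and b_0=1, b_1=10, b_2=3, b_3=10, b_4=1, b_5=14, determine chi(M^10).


By Poincare duality b_k = b_{10-k}, so full Betti numbers: b_0=1, b_1=10, b_2=3, b_3=10, b_4=1, b_5=14, b_6=1, b_7=10, b_8=3, b_9=10, b_10=1.
chi = sum (-1)^k b_k = -44

-44


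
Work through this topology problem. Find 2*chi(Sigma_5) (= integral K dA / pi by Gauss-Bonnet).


Gauss-Bonnet: integral K dA = 2*pi*chi(M).
chi(Sigma_5) = 2 - 2*5 = -8.
(integral K dA)/pi = 2*chi = 2*(-8) = -16

-16


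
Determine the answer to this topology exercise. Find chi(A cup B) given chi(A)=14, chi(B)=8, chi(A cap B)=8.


chi(A cup B) = chi(A) + chi(B) - chi(A cap B)
= 14 + (8) - (8)
= 14

14


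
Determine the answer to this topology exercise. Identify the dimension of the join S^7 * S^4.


Join of spheres: S^m * S^n = S^{m+n+1}.
dim = 7 + 4 + 1 = 12

12


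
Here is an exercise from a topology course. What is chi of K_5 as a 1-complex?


K_5: V = 5, E = C(5,2) = 10.
chi = V - E = 5 - 10 = -5

-5


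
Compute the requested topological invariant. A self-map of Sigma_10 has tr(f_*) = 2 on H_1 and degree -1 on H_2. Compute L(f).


L(f) = tr(f_0*) - tr(f_1*) + tr(f_2*).
= 1 - (2) + (-1)
= -2

-2


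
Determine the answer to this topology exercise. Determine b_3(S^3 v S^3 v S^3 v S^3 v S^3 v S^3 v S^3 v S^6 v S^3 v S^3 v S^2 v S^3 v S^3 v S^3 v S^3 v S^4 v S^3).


For a wedge of spheres, H_k (k>0) is free on one generator per sphere of dimension k.
Spheres of dimension 3: count = 14.
b_3 = 14

14


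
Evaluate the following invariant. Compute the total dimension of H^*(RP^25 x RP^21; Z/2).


dim H^*(RP^n; Z/2) = n+1 (one Z/2 in each degree 0..n).
Total Betti number is multiplicative.
Total = (25+1) * (21+1) = 26 * 22 = 572

572


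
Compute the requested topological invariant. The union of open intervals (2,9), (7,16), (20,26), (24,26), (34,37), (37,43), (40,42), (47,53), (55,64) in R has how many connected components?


Sort and merge overlapping open intervals.
Merged: (2,16), (20,26), (34,37), (37,43), (47,53), (55,64).
Number of components = 6

6


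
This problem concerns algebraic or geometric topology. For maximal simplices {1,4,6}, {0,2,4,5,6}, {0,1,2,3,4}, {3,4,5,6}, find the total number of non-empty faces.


Each maximal simplex on m vertices has 2^m - 1 nonempty faces.
Take the union (dedupe shared faces).
Total distinct faces = 63

63


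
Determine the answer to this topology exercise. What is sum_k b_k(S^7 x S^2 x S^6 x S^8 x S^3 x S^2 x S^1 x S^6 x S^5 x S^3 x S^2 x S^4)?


Total Betti number is multiplicative under products.
Each S^d (d>=1) has total Betti number 2.
There are 12 sphere factors.
Total = 2^12 = 4096

4096


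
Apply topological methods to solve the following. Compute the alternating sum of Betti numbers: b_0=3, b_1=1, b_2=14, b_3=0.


chi = sum_k (-1)^k b_k.
= (3) + (-1) + (14) + (0)
= 16

16


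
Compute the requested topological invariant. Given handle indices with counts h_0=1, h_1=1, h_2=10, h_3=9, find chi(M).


Handles of index k contribute (-1)^k to chi (same as CW cells).
chi = (1) + (-1) + (10) + (-9) = 1

1


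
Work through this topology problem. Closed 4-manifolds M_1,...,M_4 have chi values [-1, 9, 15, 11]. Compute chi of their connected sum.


For n-manifolds: chi(A#B) = chi(A) + chi(B) - chi(S^4).
chi(S^4) = 1 + (-1)^4 = 2.
chi(#) = (sum chi_i) - (4-1)*chi(S^4) = 34 - 3*2 = 28

28


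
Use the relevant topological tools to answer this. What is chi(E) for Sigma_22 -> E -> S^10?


chi(S^10) = 2 (n even), chi(Sigma_22) = 2 - 2*22 = -42.
chi(E) = 2 * (-42) = -84

-84


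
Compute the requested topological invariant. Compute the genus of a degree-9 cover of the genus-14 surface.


For an n-sheeted cover: chi(E) = n * chi(B).
chi(Sigma_14) = 2 - 2*14 = -26.
chi(E) = 9 * (-26) = -234.
genus(E) = (2 - chi(E))/2 = (2 - (-234))/2 = 236/2 = 118

118


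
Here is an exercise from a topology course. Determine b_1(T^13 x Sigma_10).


pi_1(A x B) = pi_1(A) x pi_1(B); rank of abelianization = b_1.
b_1(T^13) = 13, b_1(Sigma_10) = 2*10 = 20.
b_1(product) = 13 + 20 = 33

33


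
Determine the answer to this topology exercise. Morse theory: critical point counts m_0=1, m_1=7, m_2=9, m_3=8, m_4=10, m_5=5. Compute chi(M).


Morse theory: chi(M) = sum_k (-1)^k m_k where m_k = #(index-k critical points).
= (1) + (-7) + (9) + (-8) + (10) + (-5) = 0

0


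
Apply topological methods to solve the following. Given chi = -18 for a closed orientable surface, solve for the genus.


chi = 2 - 2g for closed orientable surfaces.
-18 = 2 - 2g
2g = 2 - (-18) = 20
g = 10

10


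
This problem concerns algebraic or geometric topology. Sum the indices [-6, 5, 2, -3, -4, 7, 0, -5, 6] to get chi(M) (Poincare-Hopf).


Poincare-Hopf: chi(M) = sum of indices of zeros.
chi = (-6) + (5) + (2) + (-3) + (-4) + (7) + (0) + (-5) + (6) = 2

2


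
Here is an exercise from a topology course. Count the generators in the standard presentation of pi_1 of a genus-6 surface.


Standard presentation: pi_1(Sigma_g) = <a_1,b_1,...,a_g,b_g | [a_1,b_1]...[a_g,b_g] = 1>.
Number of generators = 2g = 2*6 = 12

12


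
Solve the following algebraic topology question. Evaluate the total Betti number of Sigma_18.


For Sigma_18: b_0 = 1, b_1 = 2g = 36, b_2 = 1.
Total = 1 + 36 + 1 = 38

38


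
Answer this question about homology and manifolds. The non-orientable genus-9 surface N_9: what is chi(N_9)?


For a non-orientable closed surface with k crosscaps: chi = 2 - k.
Here k = 9.
chi = 2 - 9 = -7

-7


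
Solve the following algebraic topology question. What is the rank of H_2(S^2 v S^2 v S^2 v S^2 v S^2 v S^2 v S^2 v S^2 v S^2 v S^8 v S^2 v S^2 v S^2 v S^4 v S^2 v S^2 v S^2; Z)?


For a wedge of spheres, H_k (k>0) is free on one generator per sphere of dimension k.
Spheres of dimension 2: count = 15.
b_2 = 15

15


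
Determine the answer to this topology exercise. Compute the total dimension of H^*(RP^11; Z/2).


H^k(RP^11; Z/2) = Z/2 for each 0 <= k <= 11.
Total dimension = 11 + 1 = 12

12


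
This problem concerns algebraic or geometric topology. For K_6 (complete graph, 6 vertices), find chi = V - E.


K_6: V = 6, E = C(6,2) = 15.
chi = V - E = 6 - 15 = -9

-9


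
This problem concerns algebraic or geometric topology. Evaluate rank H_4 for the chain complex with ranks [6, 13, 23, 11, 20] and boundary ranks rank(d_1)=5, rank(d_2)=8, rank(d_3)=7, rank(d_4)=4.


rank H_k = rank(ker d_k) - rank(im d_{k+1}).
rank(ker d_4) = rank(C_4) - rank(d_4) = 20 - 4 = 16.
rank(im d_{4+1}) = 0.
rank H_4 = 16 - 0 = 16

16


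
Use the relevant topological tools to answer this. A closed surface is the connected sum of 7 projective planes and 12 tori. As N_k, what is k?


Since a >= 1, the sum is non-orientable; each T^2 can be replaced by RP^2 # RP^2 (since T^2#RP^2 = 3RP^2).
Total crosscaps k = 7 + 2*12 = 31.
Check via chi: chi = 7*1 + 12*0 - (7+12-1)*2 = -29 = 2 - k = -29. Consistent.

31


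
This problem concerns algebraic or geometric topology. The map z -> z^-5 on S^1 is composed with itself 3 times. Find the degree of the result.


deg(f) = -5. Degree is multiplicative: deg(f^3) = (deg f)^3.
deg(f^3) = (-5)^3 = -125

-125


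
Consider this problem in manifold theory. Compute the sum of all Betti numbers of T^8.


b_k(T^8) = C(8,k), so the sum over k is sum_k C(8,k) = 2^8.
Total = 2^8 = 256

256


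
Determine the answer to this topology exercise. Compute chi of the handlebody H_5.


A genus-g handlebody deformation retracts to a wedge of g circles.
chi(vee_g S^1) = 1 - g.
chi(H_5) = 1 - 5 = -4

-4


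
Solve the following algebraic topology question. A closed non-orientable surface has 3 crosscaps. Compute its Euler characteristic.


For a non-orientable closed surface with k crosscaps: chi = 2 - k.
Here k = 3.
chi = 2 - 3 = -1

-1


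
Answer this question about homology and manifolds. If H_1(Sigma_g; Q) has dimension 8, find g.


For a closed orientable surface: b_1 = 2g.
8 = 2g
g = 8 / 2 = 4

4


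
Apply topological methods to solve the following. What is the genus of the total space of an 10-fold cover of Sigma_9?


For an n-sheeted cover: chi(E) = n * chi(B).
chi(Sigma_9) = 2 - 2*9 = -16.
chi(E) = 10 * (-16) = -160.
genus(E) = (2 - chi(E))/2 = (2 - (-160))/2 = 162/2 = 81

81


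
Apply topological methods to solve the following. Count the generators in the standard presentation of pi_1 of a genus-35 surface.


Standard presentation: pi_1(Sigma_g) = <a_1,b_1,...,a_g,b_g | [a_1,b_1]...[a_g,b_g] = 1>.
Number of generators = 2g = 2*35 = 70

70


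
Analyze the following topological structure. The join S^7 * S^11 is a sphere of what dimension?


Join of spheres: S^m * S^n = S^{m+n+1}.
dim = 7 + 11 + 1 = 19

19


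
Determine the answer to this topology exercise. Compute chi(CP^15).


CP^15 has one cell in each even dimension 0, 2, ..., 2*15 (15+1 cells total).
All cells are even-dimensional, so chi = number of cells.
chi = 15 + 1 = 16

16


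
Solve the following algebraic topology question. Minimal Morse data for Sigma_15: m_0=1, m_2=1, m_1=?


A perfect Morse function has m_k = b_k.
For Sigma_15: b_0=1, b_1=2g=30, b_2=1.
Saddles m_1 = 2g = 30

30


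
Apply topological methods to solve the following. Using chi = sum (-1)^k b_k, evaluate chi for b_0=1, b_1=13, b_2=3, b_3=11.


chi = sum_k (-1)^k b_k.
= (1) + (-13) + (3) + (-11)
= -20

-20


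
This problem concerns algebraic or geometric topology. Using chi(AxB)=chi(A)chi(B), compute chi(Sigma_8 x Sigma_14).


chi(Sigma_8) = 2 - 2*8 = -14
chi(Sigma_14) = 2 - 2*14 = -26
chi(product) = (-14) * (-26) = 364

364


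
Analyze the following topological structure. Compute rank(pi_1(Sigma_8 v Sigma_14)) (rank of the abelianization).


For a wedge: H_1(A v B) = H_1(A) + H_1(B).
b_1(Sigma_8) = 16, b_1(Sigma_14) = 28.
b_1 = 16 + 28 = 44

44


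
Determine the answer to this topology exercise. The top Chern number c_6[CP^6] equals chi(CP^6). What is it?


For any closed oriented manifold, <e(TM),[M]> = chi(M).
chi(CP^6) = 6+1 = 7

7


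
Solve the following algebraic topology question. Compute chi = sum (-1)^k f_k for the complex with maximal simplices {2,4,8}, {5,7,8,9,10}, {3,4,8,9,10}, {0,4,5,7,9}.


Enumerate all faces; f-vector: f_0=9, f_1=25, f_2=29, f_3=15, f_4=3.
chi = sum (-1)^k f_k = 1

1


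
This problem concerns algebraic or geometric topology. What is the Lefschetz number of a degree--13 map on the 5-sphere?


On S^5: L(f) = tr(f_0*) + (-1)^5 tr(f_5*) = 1 + (-1)^5 * deg(f).
L(f) = 1 + (-1)^5 * -13 = 1 + 13 = 14

14


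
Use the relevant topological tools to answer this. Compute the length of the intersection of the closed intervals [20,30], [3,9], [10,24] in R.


Intersection = [max(a_i), min(b_i)] = [20, 9].
Since 20 > 9, the intersection is empty.
Length = 0

0


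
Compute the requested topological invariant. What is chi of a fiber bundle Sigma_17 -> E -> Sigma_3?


For a fiber bundle F -> E -> B (with CW structure): chi(E) = chi(B) * chi(F).
chi(Sigma_3) = -4, chi(Sigma_17) = -32.
chi(E) = (-4) * (-32) = 128

128


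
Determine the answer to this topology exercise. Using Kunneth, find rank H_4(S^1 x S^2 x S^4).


Each S^d has Poincare polynomial 1 + t^d.
The product S^1 x S^2 x S^4 has Poincare polynomial prod(1+t^d_i).
Expanding: b_0=1, b_1=1, b_2=1, b_3=1, b_4=1, b_5=1, b_6=1, b_7=1.
b_4 = 1

1


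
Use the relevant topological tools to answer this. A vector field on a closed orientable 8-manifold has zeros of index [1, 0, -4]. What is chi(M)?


Poincare-Hopf: chi(M) = sum of indices of zeros.
chi = (1) + (0) + (-4) = -3

-3


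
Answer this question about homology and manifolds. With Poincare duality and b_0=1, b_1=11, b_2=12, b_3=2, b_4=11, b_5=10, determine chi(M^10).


By Poincare duality b_k = b_{10-k}, so full Betti numbers: b_0=1, b_1=11, b_2=12, b_3=2, b_4=11, b_5=10, b_6=11, b_7=2, b_8=12, b_9=11, b_10=1.
chi = sum (-1)^k b_k = 12

12


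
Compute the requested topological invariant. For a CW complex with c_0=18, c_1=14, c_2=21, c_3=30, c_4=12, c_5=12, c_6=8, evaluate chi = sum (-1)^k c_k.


chi = sum_k (-1)^k c_k.
= (-1)^0*18 + (-1)^1*14 + (-1)^2*21 + (-1)^3*30 + (-1)^4*12 + (-1)^5*12 + (-1)^6*8
= (18) + (-14) + (21) + (-30) + (12) + (-12) + (8)
= 3

3


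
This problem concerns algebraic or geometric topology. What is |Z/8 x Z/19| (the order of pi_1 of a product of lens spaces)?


pi_1(X x Y) = pi_1(X) x pi_1(Y).
pi_1(L(8,1)) = Z/8, pi_1(L(19,1)) = Z/19.
|Z/8 x Z/19| = 8 * 19 = 152

152


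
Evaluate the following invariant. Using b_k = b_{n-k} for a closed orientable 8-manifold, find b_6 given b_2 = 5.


Poincare duality for closed orientable n-manifolds: b_k = b_{n-k}.
Here n = 8, so b_6 = b_2 = 5

5


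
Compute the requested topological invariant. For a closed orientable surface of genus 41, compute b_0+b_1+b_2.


For Sigma_41: b_0 = 1, b_1 = 2g = 82, b_2 = 1.
Total = 1 + 82 + 1 = 84

84


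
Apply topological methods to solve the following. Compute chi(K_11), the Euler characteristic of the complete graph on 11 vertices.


K_11: V = 11, E = C(11,2) = 55.
chi = V - E = 11 - 55 = -44

-44


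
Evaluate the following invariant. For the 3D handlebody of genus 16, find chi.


A genus-g handlebody deformation retracts to a wedge of g circles.
chi(vee_g S^1) = 1 - g.
chi(H_16) = 1 - 16 = -15

-15


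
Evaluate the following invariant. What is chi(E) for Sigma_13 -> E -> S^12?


chi(S^12) = 2 (n even), chi(Sigma_13) = 2 - 2*13 = -24.
chi(E) = 2 * (-24) = -48

-48


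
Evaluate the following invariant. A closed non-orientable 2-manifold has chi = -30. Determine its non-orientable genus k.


chi = 2 - k for closed non-orientable surfaces with k crosscaps.
-30 = 2 - k
k = 2 - (-30) = 32

32


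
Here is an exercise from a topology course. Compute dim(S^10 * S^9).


Join of spheres: S^m * S^n = S^{m+n+1}.
dim = 10 + 9 + 1 = 20

20


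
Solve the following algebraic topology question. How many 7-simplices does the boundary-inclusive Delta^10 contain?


Delta^10 has 10+1 vertices. A 7-face is a choice of 7+1 vertices.
f_7 = C(10+1, 7+1) = C(11,8) = 165

165


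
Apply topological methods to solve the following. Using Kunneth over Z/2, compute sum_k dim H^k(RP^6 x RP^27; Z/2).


dim H^*(RP^n; Z/2) = n+1 (one Z/2 in each degree 0..n).
Total Betti number is multiplicative.
Total = (6+1) * (27+1) = 7 * 28 = 196

196


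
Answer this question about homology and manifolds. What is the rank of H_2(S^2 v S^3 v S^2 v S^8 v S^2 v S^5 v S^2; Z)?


For a wedge of spheres, H_k (k>0) is free on one generator per sphere of dimension k.
Spheres of dimension 2: count = 4.
b_2 = 4

4


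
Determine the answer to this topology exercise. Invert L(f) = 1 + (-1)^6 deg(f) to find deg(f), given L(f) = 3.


L(f) = 1 + (-1)^6 deg(f) on S^6.
3 = 1 + (-1)^6 * deg(f)
(-1)^6 * deg(f) = 2
deg(f) = 2

2


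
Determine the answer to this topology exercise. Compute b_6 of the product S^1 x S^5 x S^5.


Each S^d has Poincare polynomial 1 + t^d.
The product S^1 x S^5 x S^5 has Poincare polynomial prod(1+t^d_i).
Expanding: b_0=1, b_1=1, b_5=2, b_6=2, b_10=1, b_11=1.
b_6 = 2

2


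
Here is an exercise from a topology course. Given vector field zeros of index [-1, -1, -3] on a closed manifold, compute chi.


Poincare-Hopf: chi(M) = sum of indices of zeros.
chi = (-1) + (-1) + (-3) = -5

-5


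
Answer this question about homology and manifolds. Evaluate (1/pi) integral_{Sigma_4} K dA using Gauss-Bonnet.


Gauss-Bonnet: integral K dA = 2*pi*chi(M).
chi(Sigma_4) = 2 - 2*4 = -6.
(integral K dA)/pi = 2*chi = 2*(-6) = -12

-12


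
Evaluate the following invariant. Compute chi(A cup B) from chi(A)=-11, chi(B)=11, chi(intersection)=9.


chi(A cup B) = chi(A) + chi(B) - chi(A cap B)
= -11 + (11) - (9)
= -9

-9


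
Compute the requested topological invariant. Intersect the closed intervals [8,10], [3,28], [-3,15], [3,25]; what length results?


Intersection = [max(a_i), min(b_i)] = [8, 10].
Length = 10 - 8 = 2

2


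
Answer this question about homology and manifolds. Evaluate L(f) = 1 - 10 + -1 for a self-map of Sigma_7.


L(f) = tr(f_0*) - tr(f_1*) + tr(f_2*).
= 1 - (10) + (-1)
= -10

-10


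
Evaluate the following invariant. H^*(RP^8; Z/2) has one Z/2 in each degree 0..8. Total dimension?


H^k(RP^8; Z/2) = Z/2 for each 0 <= k <= 8.
Total dimension = 8 + 1 = 9

9


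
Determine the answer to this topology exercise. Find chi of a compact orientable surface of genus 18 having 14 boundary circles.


For a compact orientable surface with genus g and b boundary components: chi = 2 - 2g - b.
chi = 2 - 2*18 - 14 = 2 - 36 - 14 = -48

-48


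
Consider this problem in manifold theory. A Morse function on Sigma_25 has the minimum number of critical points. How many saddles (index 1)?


A perfect Morse function has m_k = b_k.
For Sigma_25: b_0=1, b_1=2g=50, b_2=1.
Saddles m_1 = 2g = 50

50


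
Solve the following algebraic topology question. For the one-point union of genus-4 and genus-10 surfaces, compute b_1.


For a wedge: H_1(A v B) = H_1(A) + H_1(B).
b_1(Sigma_4) = 8, b_1(Sigma_10) = 20.
b_1 = 8 + 20 = 28

28


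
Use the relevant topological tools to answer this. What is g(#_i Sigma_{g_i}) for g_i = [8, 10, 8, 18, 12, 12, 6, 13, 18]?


Genus is additive under connected sum of orientable surfaces.
g = 8 + 10 + 8 + 18 + 12 + 12 + 6 + 13 + 18 = 105

105


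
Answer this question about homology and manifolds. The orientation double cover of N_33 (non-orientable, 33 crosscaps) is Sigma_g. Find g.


chi(N_33) = 2 - 33 = -31.
Double cover: chi(Sigma_g) = 2 * chi(N_33) = 2*(-31) = -62.
2 - 2g = -62, so g = (2 - (-62))/2 = 64/2 = 32

32


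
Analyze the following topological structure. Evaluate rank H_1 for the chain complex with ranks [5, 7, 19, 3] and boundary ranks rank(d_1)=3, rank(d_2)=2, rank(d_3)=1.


rank H_k = rank(ker d_k) - rank(im d_{k+1}).
rank(ker d_1) = rank(C_1) - rank(d_1) = 7 - 3 = 4.
rank(im d_{1+1}) = 2.
rank H_1 = 4 - 2 = 2

2


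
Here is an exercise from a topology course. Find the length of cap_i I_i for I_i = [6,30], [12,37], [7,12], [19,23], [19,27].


Intersection = [max(a_i), min(b_i)] = [19, 12].
Since 19 > 12, the intersection is empty.
Length = 0

0


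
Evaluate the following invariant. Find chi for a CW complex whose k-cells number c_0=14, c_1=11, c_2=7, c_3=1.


chi = sum_k (-1)^k c_k.
= (-1)^0*14 + (-1)^1*11 + (-1)^2*7 + (-1)^3*1
= (14) + (-11) + (7) + (-1)
= 9

9


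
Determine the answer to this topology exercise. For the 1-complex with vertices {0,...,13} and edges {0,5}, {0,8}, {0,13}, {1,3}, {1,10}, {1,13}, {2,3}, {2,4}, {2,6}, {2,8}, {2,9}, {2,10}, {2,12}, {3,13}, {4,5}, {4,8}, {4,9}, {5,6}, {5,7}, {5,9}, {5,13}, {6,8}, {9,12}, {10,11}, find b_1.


b_1 = E - V + (number of components).
E = 24, V = 14, components = 1.
b_1 = 24 - 14 + 1 = 11

11


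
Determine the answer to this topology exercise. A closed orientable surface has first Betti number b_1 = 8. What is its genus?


For a closed orientable surface: b_1 = 2g.
8 = 2g
g = 8 / 2 = 4

4


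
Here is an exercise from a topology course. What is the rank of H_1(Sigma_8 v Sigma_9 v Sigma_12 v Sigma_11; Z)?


For a wedge X v Y: reduced H_k(X v Y) = H_k(X) + H_k(Y).
Each Sigma_g contributes b_1 = 2g.
b_1 = 16 + 18 + 24 + 22 = 80

80


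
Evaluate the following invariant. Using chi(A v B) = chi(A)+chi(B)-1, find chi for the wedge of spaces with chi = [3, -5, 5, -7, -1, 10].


chi(A v B) = chi(A) + chi(B) - 1 (one point identified).
For 6 spaces: chi = (sum chi_i) - (6 - 1).
sum = 5; chi = 5 - 5 = 0

0


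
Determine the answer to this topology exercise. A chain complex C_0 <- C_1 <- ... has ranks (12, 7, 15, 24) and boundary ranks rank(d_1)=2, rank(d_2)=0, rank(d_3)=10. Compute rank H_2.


rank H_k = rank(ker d_k) - rank(im d_{k+1}).
rank(ker d_2) = rank(C_2) - rank(d_2) = 15 - 0 = 15.
rank(im d_{2+1}) = 10.
rank H_2 = 15 - 10 = 5

5
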